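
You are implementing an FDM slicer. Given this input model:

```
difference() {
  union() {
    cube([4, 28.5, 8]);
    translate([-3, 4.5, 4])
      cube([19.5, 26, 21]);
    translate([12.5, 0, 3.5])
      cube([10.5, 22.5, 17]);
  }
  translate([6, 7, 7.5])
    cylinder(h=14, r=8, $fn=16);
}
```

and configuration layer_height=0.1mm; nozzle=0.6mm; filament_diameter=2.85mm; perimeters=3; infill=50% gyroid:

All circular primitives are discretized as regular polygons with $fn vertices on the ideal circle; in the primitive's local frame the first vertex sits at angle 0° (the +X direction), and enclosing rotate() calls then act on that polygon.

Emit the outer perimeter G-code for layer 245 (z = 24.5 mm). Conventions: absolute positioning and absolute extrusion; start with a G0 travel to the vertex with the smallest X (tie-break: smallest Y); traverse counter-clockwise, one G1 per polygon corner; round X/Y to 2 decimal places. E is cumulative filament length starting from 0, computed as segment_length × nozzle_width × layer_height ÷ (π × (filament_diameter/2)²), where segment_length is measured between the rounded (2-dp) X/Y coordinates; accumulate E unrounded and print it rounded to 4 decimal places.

G0 X-3.00 Y4.50 Z24.50
G1 X16.50 Y4.50 E0.1834
G1 X16.50 Y30.50 E0.4279
G1 X-3.00 Y30.50 E0.6113
G1 X-3.00 Y4.50 E0.8559

At z = 24.5 mm: the cube does not reach this height (z outside [0, 8]); the cube at (-3, 4.5) is present — its section is the full 19.5×26 rectangle; the cube at (12.5, 0) is absent (z outside [3.5, 20.5]); Taking the union: only the 19.5×26 cube at (-3, 4.5) is present, so the union is just that shape — 1 connected region; the cylinder at (6, 7) is not intersected at this z (z outside [7.5, 21.5]); Subtracting the remaining from the first: none of the subtracted shapes is present at this height, so that combined region is unchanged — 1 connected region. The outline is a single polygon with 4 vertices. Extrusion per mm of travel: 0.6 × 0.1 / (π × 1.425²) = 0.009405. Accumulating E over each segment gives final E = 0.8559.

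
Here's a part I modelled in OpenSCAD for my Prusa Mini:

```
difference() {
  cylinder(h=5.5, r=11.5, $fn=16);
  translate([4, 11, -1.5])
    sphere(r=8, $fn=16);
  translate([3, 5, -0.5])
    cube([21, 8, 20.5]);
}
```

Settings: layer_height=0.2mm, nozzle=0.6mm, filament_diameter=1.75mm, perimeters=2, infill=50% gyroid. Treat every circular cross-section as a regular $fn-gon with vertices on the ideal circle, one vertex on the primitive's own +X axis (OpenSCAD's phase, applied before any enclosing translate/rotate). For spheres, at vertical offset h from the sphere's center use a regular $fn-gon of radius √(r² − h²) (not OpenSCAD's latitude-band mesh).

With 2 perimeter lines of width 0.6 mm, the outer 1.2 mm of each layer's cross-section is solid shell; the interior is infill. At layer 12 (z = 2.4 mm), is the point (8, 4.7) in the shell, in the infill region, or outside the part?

shell

At z = 2.4 mm: the r=11.5 cylinder gives a regular 16-gon of circumradius 11.5 (constant along its height); the sphere at (4, 11): section is a regular 16-gon, circumradius = √(r²−h²) = √(8²−3.9²) = 6.985; the 21×8 cube at (3, 5) contributes its full rectangle; After the difference (first − rest): starting from the r=11.5 cylinder, the r=8 sphere at (4, 11) partially overlaps it — only the 60.36 mm² overlap (of its 149.37 mm²) is removed, clipping the outline; the 21×8 cube at (3, 5) partially overlaps it — only the 1.95 mm² overlap (of its 168.00 mm²) is removed, clipping the outline — 1 connected region. Overall, the cross-section is a single solid region. The nearest boundary edge runs (7.35, 5.00)→(10.22, 5.00); distance from the point to it = 0.30 mm. The point is inside the cross-section, 0.30 mm from the nearest boundary — within the 1.2 mm shell band (2 × 0.6).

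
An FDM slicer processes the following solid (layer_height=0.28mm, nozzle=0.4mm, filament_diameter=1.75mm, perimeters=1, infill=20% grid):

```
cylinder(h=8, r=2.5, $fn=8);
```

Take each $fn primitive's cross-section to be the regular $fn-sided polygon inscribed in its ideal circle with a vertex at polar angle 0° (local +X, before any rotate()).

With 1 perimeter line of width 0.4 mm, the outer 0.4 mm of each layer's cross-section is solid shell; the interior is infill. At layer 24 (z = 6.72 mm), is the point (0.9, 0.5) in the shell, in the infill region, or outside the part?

At z = 6.72 mm: the r=2.5 cylinder contributes a regular 8-gon of circumradius 2.5. Overall, the cross-section is a single solid region. The nearest boundary edge runs (2.50, 0.00)→(1.77, 1.77); distance from the point to it = 1.29 mm. The point is inside the cross-section and 1.29 mm from the nearest boundary — more than the 0.4 mm shell width (1 × 0.4), so it's in the infill interior.

infill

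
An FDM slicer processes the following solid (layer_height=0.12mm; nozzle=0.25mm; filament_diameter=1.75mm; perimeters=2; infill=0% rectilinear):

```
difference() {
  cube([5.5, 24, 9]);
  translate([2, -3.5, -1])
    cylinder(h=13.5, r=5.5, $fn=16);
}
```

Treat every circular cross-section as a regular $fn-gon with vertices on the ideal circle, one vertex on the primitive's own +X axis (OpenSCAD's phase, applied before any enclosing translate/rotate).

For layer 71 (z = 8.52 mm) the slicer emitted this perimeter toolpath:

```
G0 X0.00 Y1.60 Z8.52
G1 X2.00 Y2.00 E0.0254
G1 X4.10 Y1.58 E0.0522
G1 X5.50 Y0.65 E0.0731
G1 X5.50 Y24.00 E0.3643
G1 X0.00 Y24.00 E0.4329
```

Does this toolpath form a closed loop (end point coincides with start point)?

no

Start point (G0): (0.00, 1.60). End point (last G1): the path does not return to the start — open.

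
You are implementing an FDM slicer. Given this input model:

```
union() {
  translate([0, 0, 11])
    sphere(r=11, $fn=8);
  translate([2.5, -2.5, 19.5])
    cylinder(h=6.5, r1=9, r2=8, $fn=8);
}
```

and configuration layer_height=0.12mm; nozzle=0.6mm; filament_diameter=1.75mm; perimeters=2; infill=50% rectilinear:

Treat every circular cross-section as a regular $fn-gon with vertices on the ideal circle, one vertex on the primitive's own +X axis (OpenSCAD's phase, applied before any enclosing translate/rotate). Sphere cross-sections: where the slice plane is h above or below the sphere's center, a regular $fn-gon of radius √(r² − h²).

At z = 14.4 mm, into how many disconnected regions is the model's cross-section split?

At z = 14.4 mm: the sphere: section is a regular 8-gon, circumradius = √(r²−h²) = √(11²−3.4²) = 10.461; the cone at (2.5, -2.5) is not intersected at this z (z outside [19.5, 26]); Combining (union): only the r=11 sphere is present, so the union is just that shape — 1 connected region. The result has 1 disconnected region.

1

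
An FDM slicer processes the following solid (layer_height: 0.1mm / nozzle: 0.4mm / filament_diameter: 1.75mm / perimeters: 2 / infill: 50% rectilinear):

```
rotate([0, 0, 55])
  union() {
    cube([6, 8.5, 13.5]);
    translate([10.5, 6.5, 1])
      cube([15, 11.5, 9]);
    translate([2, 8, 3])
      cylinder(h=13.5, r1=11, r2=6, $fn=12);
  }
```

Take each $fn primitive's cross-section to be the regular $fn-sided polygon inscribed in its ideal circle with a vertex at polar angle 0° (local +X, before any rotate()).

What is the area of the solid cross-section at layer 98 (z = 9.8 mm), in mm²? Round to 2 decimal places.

388.96 mm²

At z = 9.8 mm: the cube is present — its section is the full 6×8.5 rectangle (area 51.00 mm²); the cube at (10.5, 6.5) (footprint 15×11.5) is included at this height (area 172.50 mm²); the cone at (2, 8): at t=0.504 of its height the radius interpolates to r₁+(r₂−r₁)t = 8.481, giving a regular 12-gon of that circumradius (area = (12/2)·8.481²·sin(360°/12) = 215.81 mm²); Taking the union: the regions partially overlap — summed areas 439.31 mm² minus the doubly-counted overlap 50.34 mm² gives 388.96 mm² — area = 388.96 mm²; (rotated 55° about Z; rotation is an isometry so areas/perimeters/island counts are preserved). Overall, the cross-section has 2 separate islands. Net area = 388.96 mm².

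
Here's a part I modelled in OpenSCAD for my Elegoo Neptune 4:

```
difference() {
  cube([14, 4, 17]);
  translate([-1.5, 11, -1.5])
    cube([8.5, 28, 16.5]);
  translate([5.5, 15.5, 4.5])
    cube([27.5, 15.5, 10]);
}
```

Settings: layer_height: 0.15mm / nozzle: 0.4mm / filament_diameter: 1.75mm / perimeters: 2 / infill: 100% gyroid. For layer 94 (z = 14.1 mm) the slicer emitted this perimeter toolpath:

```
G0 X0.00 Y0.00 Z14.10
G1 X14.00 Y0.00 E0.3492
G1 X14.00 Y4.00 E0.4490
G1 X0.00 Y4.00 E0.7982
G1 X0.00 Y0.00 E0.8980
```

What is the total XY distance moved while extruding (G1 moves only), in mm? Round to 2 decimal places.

Sum the Euclidean lengths of each G1 segment: total = 36.00 mm.

36.00 mm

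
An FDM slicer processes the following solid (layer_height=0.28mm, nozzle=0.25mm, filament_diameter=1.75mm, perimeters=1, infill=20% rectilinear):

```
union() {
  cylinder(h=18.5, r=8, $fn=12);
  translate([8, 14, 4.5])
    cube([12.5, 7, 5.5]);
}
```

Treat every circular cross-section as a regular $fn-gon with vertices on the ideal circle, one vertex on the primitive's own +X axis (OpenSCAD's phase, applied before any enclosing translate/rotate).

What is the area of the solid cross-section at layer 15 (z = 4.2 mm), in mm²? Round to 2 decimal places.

At z = 4.2 mm: the cylinder: section is a regular 12-gon, circumradius r=8 (area = (12/2)·8.000²·sin(360°/12) = 192.00 mm²); the cube at (8, 14) does not reach this height (z outside [4.5, 10]); Merging all regions: only the r=8 cylinder is present, so the union is just that shape — area = 192.00 mm². Overall, the cross-section is a single solid region. Net area = 192.00 mm².

192.00 mm²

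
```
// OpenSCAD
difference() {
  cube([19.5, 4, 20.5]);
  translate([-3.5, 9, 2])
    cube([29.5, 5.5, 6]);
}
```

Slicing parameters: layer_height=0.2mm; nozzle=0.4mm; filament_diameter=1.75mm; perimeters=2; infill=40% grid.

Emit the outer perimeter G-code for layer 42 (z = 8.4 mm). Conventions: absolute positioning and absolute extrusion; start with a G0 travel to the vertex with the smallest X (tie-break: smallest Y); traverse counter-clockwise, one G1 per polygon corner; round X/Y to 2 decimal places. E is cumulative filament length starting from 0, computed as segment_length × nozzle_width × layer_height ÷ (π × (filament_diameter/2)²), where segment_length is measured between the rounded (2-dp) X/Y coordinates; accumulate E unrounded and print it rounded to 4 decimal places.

At z = 8.4 mm: the cube is present — its section is the full 19.5×4 rectangle; the cube at (-3.5, 9) is not intersected at this z (z outside [2, 8]); After the difference (first − rest): none of the subtracted shapes is present at this height, so the 19.5×4 cube is unchanged — 1 connected region. The outline is a single polygon with 4 vertices. Extrusion per mm of travel: 0.4 × 0.2 / (π × 0.875²) = 0.033260. Accumulating E over each segment gives final E = 1.5632.

G0 X0.00 Y0.00 Z8.40
G1 X19.50 Y0.00 E0.6486
G1 X19.50 Y4.00 E0.7816
G1 X0.00 Y4.00 E1.4302
G1 X0.00 Y0.00 E1.5632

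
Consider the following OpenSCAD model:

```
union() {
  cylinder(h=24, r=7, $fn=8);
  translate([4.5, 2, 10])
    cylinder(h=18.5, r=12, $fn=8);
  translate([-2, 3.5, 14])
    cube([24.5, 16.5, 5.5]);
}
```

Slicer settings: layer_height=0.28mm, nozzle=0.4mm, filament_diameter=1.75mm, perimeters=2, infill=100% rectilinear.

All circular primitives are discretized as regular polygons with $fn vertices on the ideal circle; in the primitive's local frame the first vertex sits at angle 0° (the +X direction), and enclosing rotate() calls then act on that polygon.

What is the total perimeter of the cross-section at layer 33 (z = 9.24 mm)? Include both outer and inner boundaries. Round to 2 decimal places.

At z = 9.24 mm: the r=7 cylinder contributes a regular 8-gon of circumradius 7 (perimeter = 2·8·7.000·sin(180°/8) = 42.86 mm); the cylinder at (4.5, 2) is not intersected at this z (z outside [10, 28.5]); the cube at (-2, 3.5) does not reach this height (z outside [14, 19.5]); Merging all regions: only the r=7 cylinder is present, so the union is just that shape — boundary = 42.86 mm. Overall, the cross-section is a single solid region. Total boundary length (outer) = 42.86 mm.

42.86 mm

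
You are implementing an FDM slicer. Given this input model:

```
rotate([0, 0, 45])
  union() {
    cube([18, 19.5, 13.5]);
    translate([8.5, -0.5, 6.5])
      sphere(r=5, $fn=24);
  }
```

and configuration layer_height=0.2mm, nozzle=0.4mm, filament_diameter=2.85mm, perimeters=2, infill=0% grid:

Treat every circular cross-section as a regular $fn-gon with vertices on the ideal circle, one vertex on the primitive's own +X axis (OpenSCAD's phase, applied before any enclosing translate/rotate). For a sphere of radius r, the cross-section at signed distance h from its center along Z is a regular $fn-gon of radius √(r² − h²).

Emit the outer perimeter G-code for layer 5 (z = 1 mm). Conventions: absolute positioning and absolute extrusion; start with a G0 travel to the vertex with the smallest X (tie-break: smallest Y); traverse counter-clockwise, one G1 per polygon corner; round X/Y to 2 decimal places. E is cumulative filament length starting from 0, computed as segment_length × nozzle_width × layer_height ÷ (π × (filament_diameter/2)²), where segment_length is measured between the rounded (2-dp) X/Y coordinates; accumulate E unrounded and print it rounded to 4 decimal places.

G0 X-13.79 Y13.79 Z1.00
G1 X0.00 Y0.00 E0.2446
G1 X12.73 Y12.73 E0.4703
G1 X-1.06 Y26.52 E0.7149
G1 X-13.79 Y13.79 E0.9407

At z = 1 mm: the 18×19.5 cube contributes its full rectangle; the sphere at (8.5, -0.5) is absent (|z−center|=5.500 > r=5); Merging all regions: only the 18×19.5 cube is present, so the union is just that shape — 1 connected region; (whole slice rotated 45° about Z — lengths, areas and connectivity unchanged). The outline is a single polygon with 4 vertices. Extrusion per mm of travel: 0.4 × 0.2 / (π × 1.425²) = 0.012540. Accumulating E over each segment gives final E = 0.9407.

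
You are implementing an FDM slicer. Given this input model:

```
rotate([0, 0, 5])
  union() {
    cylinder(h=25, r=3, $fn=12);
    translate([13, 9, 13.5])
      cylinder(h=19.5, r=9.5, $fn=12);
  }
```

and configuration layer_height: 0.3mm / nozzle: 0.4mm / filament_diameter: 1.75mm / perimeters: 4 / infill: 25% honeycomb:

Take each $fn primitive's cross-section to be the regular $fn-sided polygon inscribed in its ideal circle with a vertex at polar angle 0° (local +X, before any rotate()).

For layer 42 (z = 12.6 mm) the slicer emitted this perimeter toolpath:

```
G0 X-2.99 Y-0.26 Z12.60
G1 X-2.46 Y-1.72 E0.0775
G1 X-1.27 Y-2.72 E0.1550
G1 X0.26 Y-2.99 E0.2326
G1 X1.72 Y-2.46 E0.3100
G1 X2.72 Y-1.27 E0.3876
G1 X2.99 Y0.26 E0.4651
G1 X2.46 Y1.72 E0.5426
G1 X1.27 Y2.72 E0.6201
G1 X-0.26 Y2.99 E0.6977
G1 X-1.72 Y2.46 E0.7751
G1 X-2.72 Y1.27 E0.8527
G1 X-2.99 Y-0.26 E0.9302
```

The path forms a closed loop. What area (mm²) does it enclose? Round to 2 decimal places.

27.03 mm²

Apply the shoelace formula to the sequence of (X, Y) vertices; enclosed area = 27.03 mm².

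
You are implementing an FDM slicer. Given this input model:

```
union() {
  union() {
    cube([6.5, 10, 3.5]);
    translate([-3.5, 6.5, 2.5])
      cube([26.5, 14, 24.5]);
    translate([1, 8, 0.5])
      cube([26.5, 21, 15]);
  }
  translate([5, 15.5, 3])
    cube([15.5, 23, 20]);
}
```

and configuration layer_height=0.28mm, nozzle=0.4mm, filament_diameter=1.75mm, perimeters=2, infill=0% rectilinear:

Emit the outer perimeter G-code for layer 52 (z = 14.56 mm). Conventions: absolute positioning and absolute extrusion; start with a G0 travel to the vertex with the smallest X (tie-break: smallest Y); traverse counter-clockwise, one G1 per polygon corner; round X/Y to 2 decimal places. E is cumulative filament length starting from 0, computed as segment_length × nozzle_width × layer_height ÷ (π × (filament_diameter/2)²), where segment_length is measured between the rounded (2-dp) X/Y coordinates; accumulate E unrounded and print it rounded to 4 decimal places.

G0 X-3.50 Y6.50 Z14.56
G1 X23.00 Y6.50 E1.2340
G1 X23.00 Y8.00 E1.3038
G1 X27.50 Y8.00 E1.5133
G1 X27.50 Y29.00 E2.4912
G1 X20.50 Y29.00 E2.8171
G1 X20.50 Y38.50 E3.2595
G1 X5.00 Y38.50 E3.9812
G1 X5.00 Y29.00 E4.4236
G1 X1.00 Y29.00 E4.6099
G1 X1.00 Y20.50 E5.0057
G1 X-3.50 Y20.50 E5.2152
G1 X-3.50 Y6.50 E5.8671

At z = 14.56 mm: the cube is not intersected at this z (z outside [0, 3.5]); the 26.5×14 cube at (-3.5, 6.5) contributes its full rectangle; the cube at (1, 8) (footprint 26.5×21) is included at this height; Merging all regions: the regions partially overlap (shared area 275.00 mm²), so overlapping operands fuse into one piece — 1 connected region; the cube at (5, 15.5) (footprint 15.5×23) is included at this height; Taking the union: the regions partially overlap (shared area 209.25 mm²), so overlapping operands fuse into one piece — 1 connected region. The outline is a single polygon with 12 vertices. Extrusion per mm of travel: 0.4 × 0.28 / (π × 0.875²) = 0.046564. Accumulating E over each segment gives final E = 5.8671.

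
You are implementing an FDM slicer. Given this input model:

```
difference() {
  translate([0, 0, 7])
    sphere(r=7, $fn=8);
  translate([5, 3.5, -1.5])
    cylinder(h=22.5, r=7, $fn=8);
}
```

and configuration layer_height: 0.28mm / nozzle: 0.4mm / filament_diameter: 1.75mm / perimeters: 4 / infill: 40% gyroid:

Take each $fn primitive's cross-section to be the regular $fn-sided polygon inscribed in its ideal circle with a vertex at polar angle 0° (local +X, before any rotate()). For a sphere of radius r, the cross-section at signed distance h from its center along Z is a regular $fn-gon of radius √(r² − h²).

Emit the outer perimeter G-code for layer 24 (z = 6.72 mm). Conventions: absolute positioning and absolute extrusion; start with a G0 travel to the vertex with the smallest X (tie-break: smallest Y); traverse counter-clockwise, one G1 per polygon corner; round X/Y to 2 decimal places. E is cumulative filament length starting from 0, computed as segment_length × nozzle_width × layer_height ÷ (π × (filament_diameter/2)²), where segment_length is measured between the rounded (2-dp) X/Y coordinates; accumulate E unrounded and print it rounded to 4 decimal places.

At z = 6.72 mm: the sphere: section is a regular 8-gon, circumradius = √(r²−h²) = √(7²−0.28²) = 6.994; the r=7 cylinder at (5, 3.5) gives a regular 8-gon of circumradius 7 (constant along its height); After the difference (first − rest): starting from the r=7 sphere, the r=7 cylinder at (5, 3.5) partially overlaps it — only the 60.49 mm² overlap (of its 138.59 mm²) is removed, clipping the outline — 1 connected region. The outline is a single polygon with 10 vertices. Extrusion per mm of travel: 0.4 × 0.28 / (π × 0.875²) = 0.046564. Accumulating E over each segment gives final E = 1.9939.

G0 X-6.99 Y0.00 Z6.72
G1 X-4.95 Y-4.95 E0.2493
G1 X0.00 Y-6.99 E0.4986
G1 X4.95 Y-4.95 E0.7479
G1 X5.66 Y-3.23 E0.8345
G1 X5.00 Y-3.50 E0.8677
G1 X0.05 Y-1.45 E1.1172
G1 X-2.00 Y3.50 E1.3667
G1 X-0.67 Y6.72 E1.5289
G1 X-4.95 Y4.95 E1.7446
G1 X-6.99 Y0.00 E1.9939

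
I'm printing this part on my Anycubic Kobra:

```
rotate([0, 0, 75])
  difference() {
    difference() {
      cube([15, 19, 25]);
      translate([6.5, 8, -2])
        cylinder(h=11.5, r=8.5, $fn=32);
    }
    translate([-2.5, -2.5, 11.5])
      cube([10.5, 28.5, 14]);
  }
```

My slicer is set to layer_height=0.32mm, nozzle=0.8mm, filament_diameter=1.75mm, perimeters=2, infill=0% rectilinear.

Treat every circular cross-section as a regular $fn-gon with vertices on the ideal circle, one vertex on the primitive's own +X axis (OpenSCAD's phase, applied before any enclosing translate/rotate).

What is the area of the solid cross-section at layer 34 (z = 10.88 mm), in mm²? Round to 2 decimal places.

285.00 mm²

At z = 10.88 mm: the 15×19 cube contributes its full rectangle (area 285.00 mm²); the cylinder at (6.5, 8) is absent (z outside [-2, 9.5]); After the difference (first − rest): none of the subtracted shapes is present at this height, so the 15×19 cube is unchanged — area = 285.00 mm²; the cube at (-2.5, -2.5) is not intersected at this z (z outside [11.5, 25.5]); Taking the first minus the rest: none of the subtracted shapes is present at this height, so the result so far is unchanged — area = 285.00 mm²; (rotated 75° about Z; rotation is an isometry so areas/perimeters/island counts are preserved). Overall, the cross-section is a single solid region. Net area = 285.00 mm².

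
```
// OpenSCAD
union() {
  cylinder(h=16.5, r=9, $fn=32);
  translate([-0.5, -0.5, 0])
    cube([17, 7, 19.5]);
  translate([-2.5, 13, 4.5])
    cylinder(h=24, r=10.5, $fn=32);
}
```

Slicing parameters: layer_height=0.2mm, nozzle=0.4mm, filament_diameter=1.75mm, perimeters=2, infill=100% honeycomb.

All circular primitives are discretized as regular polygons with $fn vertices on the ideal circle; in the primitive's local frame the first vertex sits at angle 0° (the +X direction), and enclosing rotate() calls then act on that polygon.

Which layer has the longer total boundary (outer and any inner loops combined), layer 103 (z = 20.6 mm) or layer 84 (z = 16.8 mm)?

Layer 103 (z = 20.6): the cylinder is absent (z outside [0, 16.5]); the cube at (-0.5, -0.5) is not intersected at this z (z outside [0, 19.5]); the r=10.5 cylinder at (-2.5, 13) contributes a regular 32-gon of circumradius 10.5 (perimeter = 2·32·10.500·sin(180°/32) = 65.87 mm); Taking the union: only the r=10.5 cylinder at (-2.5, 13) is present, so the union is just that shape — boundary = 65.87 mm. So its perimeter = 65.87 mm. Layer 84 (z = 16.8): the cylinder does not reach this height (z outside [0, 16.5]); the cube at (-0.5, -0.5) is present — its section is the full 17×7 rectangle (perimeter 48.00 mm); the cylinder at (-2.5, 13): section is a regular 32-gon, circumradius r=10.5 (perimeter = 2·32·10.500·sin(180°/32) = 65.87 mm); Merging all regions: the regions partially overlap (shared area 14.87 mm²), so the edge portions inside another operand are dropped and the merged outline is re-measured after clipping — boundary = 96.46 mm. So its perimeter = 96.46 mm. Layer 84 is larger (96.46 vs 65.87 mm).

layer 84 (z = 16.8 mm)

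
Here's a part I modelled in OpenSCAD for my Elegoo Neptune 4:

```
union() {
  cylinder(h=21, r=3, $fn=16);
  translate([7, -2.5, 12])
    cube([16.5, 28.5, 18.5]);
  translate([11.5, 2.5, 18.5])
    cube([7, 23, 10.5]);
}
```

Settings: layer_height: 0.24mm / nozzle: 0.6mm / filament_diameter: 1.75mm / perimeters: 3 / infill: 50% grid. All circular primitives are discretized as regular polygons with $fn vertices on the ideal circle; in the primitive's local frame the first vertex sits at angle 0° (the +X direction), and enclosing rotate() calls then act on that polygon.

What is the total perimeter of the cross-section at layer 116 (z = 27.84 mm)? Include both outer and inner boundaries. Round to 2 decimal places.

90.00 mm

At z = 27.84 mm: the cylinder is not intersected at this z (z outside [0, 21]); the cube at (7, -2.5) is present — its section is the full 16.5×28.5 rectangle (perimeter 90.00 mm); the 7×23 cube at (11.5, 2.5) contributes its full rectangle (perimeter 60.00 mm); Combining (union): the 7×23 cube at (11.5, 2.5) lies entirely inside the 16.5×28.5 cube at (7, -2.5), so the union is just the 16.5×28.5 cube at (7, -2.5) — boundary = 90.00 mm. Overall, the cross-section is a single solid region. Total boundary length (outer) = 90.00 mm.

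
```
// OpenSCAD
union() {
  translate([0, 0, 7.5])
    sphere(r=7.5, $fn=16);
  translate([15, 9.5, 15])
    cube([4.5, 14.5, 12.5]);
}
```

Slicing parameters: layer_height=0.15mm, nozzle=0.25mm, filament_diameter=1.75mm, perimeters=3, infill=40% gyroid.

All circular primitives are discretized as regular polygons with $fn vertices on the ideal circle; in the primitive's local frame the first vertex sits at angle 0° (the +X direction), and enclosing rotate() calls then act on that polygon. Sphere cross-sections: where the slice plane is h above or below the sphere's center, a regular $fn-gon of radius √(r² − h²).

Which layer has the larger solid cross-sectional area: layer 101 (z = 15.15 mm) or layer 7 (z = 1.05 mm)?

layer 101 (z = 15.15 mm)

Layer 101 (z = 15.15): the sphere does not reach this height (|z−center|=7.650 > r=7.5); the 4.5×14.5 cube at (15, 9.5) contributes its full rectangle (area 65.25 mm²); Merging all regions: only the 4.5×14.5 cube at (15, 9.5) is present, so the union is just that shape — area = 65.25 mm². So its area = 65.25 mm². Layer 7 (z = 1.05): the sphere: section is a regular 16-gon, circumradius = √(r²−h²) = √(7.5²−6.45²) = 3.827 (area = (16/2)·3.827²·sin(360°/16) = 44.84 mm²); the cube at (15, 9.5) is absent (z outside [15, 27.5]); Merging all regions: only the r=7.5 sphere is present, so the union is just that shape — area = 44.84 mm². So its area = 44.84 mm². Layer 101 is larger (65.25 vs 44.84 mm²).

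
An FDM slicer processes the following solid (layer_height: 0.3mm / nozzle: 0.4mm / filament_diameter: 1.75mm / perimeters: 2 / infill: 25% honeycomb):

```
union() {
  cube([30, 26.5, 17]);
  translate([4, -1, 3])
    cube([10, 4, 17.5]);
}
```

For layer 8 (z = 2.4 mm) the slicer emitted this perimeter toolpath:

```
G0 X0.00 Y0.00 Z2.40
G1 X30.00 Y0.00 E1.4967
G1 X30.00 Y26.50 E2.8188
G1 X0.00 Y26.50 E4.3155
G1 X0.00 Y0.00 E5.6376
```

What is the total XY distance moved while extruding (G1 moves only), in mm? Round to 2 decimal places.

113.00 mm

Sum the Euclidean lengths of each G1 segment: total = 113.00 mm.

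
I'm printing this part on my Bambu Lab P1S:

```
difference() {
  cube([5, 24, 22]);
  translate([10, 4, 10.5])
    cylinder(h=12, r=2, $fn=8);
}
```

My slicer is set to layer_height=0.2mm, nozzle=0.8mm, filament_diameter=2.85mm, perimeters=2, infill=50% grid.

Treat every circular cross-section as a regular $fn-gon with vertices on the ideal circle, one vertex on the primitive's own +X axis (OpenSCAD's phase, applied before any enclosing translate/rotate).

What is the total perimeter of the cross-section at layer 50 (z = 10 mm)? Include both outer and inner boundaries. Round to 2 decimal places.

At z = 10 mm: the cube (footprint 5×24) is included at this height (perimeter 58.00 mm); the cylinder at (10, 4) is absent (z outside [10.5, 22.5]); After the difference (first − rest): none of the subtracted shapes is present at this height, so the 5×24 cube is unchanged — boundary = 58.00 mm. Overall, the cross-section is a single solid region. Total boundary length (outer) = 58.00 mm.

58.00 mm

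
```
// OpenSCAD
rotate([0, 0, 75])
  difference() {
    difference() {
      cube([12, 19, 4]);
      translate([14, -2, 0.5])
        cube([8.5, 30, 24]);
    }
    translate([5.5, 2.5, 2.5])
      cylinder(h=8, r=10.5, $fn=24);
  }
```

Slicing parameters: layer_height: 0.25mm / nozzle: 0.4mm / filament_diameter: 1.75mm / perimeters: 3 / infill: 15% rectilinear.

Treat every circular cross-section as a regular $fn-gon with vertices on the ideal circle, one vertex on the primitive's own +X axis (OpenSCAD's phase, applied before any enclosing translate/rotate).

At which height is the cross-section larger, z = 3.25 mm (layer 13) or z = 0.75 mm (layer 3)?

layer 3 (z = 0.75 mm)

Layer 13 (z = 3.25): the cube (footprint 12×19) is included at this height (area 228.00 mm²); the cube at (14, -2) is present — its section is the full 8.5×30 rectangle (area 255.00 mm²); After the difference (first − rest): starting from the 12×19 cube (228.00 mm²), the 8.5×30 cube at (14, -2) misses the remaining region (no effect) — area = 228.00 mm²; the r=10.5 cylinder at (5.5, 2.5) gives a regular 24-gon of circumradius 10.5 (constant along its height) (area = (24/2)·10.500²·sin(360°/24) = 342.42 mm²); Taking the first minus the rest: starting from the result so far (228.00 mm²), the r=10.5 cylinder at (5.5, 2.5) partially overlaps it — only the 147.83 mm² overlap (of its 342.42 mm²) is removed, clipping the outline — area = 80.17 mm²; (rotated 75° about Z; rotation is an isometry so areas/perimeters/island counts are preserved). So its area = 80.17 mm². Layer 3 (z = 0.75): the cube is present — its section is the full 12×19 rectangle (area 228.00 mm²); the 8.5×30 cube at (14, -2) contributes its full rectangle (area 255.00 mm²); Subtracting the remaining from the first: starting from the 12×19 cube (228.00 mm²), the 8.5×30 cube at (14, -2) misses the remaining region (no effect) — area = 228.00 mm²; the cylinder at (5.5, 2.5) is not intersected at this z (z outside [2.5, 10.5]); Taking the first minus the rest: none of the subtracted shapes is present at this height, so the result so far is unchanged — area = 228.00 mm²; (rotated 75° about Z; rotation is an isometry so areas/perimeters/island counts are preserved). So its area = 228.00 mm². Layer 3 is larger (228.00 vs 80.17 mm²).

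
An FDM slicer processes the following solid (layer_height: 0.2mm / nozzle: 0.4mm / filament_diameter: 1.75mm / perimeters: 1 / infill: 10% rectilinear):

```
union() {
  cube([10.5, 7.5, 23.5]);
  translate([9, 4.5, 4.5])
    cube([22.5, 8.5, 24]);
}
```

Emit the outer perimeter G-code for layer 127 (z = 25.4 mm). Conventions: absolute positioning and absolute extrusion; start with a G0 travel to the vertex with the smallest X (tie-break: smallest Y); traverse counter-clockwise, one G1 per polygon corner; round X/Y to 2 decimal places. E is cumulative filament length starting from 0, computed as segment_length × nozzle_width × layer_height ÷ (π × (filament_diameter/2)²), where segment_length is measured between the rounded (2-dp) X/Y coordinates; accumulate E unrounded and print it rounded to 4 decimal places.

At z = 25.4 mm: the cube does not reach this height (z outside [0, 23.5]); the 22.5×8.5 cube at (9, 4.5) contributes its full rectangle; Taking the union: only the 22.5×8.5 cube at (9, 4.5) is present, so the union is just that shape — 1 connected region. The outline is a single polygon with 4 vertices. Extrusion per mm of travel: 0.4 × 0.2 / (π × 0.875²) = 0.033260. Accumulating E over each segment gives final E = 2.0621.

G0 X9.00 Y4.50 Z25.40
G1 X31.50 Y4.50 E0.7484
G1 X31.50 Y13.00 E1.0311
G1 X9.00 Y13.00 E1.7794
G1 X9.00 Y4.50 E2.0621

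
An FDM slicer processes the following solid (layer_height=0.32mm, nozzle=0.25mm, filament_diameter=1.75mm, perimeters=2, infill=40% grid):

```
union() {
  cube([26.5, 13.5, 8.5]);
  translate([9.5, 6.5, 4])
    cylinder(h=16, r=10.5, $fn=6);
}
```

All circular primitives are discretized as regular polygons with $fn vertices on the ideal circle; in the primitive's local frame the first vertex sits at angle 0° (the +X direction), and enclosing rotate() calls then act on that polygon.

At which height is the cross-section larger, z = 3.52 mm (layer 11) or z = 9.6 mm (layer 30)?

Layer 11 (z = 3.52): the cube is present — its section is the full 26.5×13.5 rectangle (area 357.75 mm²); the cylinder at (9.5, 6.5) is absent (z outside [4, 20]); Merging all regions: only the 26.5×13.5 cube is present, so the union is just that shape — area = 357.75 mm². So its area = 357.75 mm². Layer 30 (z = 9.6): the cube does not reach this height (z outside [0, 8.5]); the r=10.5 cylinder at (9.5, 6.5) contributes a regular 6-gon of circumradius 10.5 (area = (6/2)·10.500²·sin(360°/6) = 286.44 mm²); Combining (union): only the r=10.5 cylinder at (9.5, 6.5) is present, so the union is just that shape — area = 286.44 mm². So its area = 286.44 mm². Layer 11 is larger (357.75 vs 286.44 mm²).

layer 11 (z = 3.52 mm)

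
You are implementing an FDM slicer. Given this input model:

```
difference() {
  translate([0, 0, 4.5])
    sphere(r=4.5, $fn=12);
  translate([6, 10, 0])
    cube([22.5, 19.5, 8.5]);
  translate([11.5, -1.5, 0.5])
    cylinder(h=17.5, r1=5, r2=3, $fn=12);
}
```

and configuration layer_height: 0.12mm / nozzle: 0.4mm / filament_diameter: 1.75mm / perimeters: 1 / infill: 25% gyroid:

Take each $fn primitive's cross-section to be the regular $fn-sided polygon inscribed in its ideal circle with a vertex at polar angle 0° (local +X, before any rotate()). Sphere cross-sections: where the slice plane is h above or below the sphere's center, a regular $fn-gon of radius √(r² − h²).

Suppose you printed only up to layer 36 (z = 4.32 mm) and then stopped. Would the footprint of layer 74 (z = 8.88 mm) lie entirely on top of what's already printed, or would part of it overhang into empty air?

Compare the two slices. At z = 4.32: the sphere: section is a regular 12-gon, circumradius = √(r²−h²) = √(4.5²−0.18²) = 4.496 (area = (12/2)·4.496²·sin(360°/12) = 60.65 mm²); the 22.5×19.5 cube at (6, 10) contributes its full rectangle (area 438.75 mm²); the cone at (11.5, -1.5) contributes a regular 12-gon of circumradius 4.563 (interpolated between r1=5 and r2=3 at t=0.218) (area = (12/2)·4.563²·sin(360°/12) = 62.47 mm²); Subtracting the remaining from the first: starting from the r=4.5 sphere (60.65 mm²), the 22.5×19.5 cube at (6, 10) misses the remaining region (no effect); the cone at (11.5, -1.5) misses the remaining region (no effect) — area = 60.65 mm². At z = 8.88: the r=4.5 sphere slices to a regular 12-gon of circumradius 1.032 (√(r²−h²) with h=4.38 from center) (area = (12/2)·1.032²·sin(360°/12) = 3.20 mm²); the cube at (6, 10) is absent (z outside [0, 8.5]); the cone at (11.5, -1.5): at t=0.479 of its height the radius interpolates to r₁+(r₂−r₁)t = 4.042, giving a regular 12-gon of that circumradius (area = (12/2)·4.042²·sin(360°/12) = 49.02 mm²); Subtracting the remaining from the first: starting from the r=4.5 sphere (3.20 mm²), the cone at (11.5, -1.5) misses the remaining region (no effect) — area = 3.20 mm². Checking containment: the cross-section at z = 8.88 is a subset of the cross-section at z = 4.32.

entirely on top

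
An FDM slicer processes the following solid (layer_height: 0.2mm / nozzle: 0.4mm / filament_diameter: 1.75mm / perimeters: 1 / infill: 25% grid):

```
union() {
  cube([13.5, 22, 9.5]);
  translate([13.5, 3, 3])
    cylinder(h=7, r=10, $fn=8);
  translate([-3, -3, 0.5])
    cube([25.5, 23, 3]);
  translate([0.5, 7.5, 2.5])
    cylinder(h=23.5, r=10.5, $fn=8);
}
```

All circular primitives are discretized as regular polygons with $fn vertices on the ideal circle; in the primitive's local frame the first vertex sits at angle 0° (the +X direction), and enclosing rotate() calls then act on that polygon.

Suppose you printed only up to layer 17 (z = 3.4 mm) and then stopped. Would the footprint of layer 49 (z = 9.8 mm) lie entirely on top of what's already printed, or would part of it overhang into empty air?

Compare the two slices. At z = 3.4: the 13.5×22 cube contributes its full rectangle (area 297.00 mm²); the r=10 cylinder at (13.5, 3) contributes a regular 8-gon of circumradius 10 (area = (8/2)·10.000²·sin(360°/8) = 282.84 mm²); the 25.5×23 cube at (-3, -3) contributes its full rectangle (area 586.50 mm²); the cylinder at (0.5, 7.5): section is a regular 8-gon, circumradius r=10.5 (area = (8/2)·10.500²·sin(360°/8) = 311.83 mm²); Combining (union): the regions partially overlap — summed areas 1478.18 mm² minus the doubly-counted overlap 738.44 mm² gives 739.74 mm² — area = 739.74 mm². At z = 9.8: the cube is absent (z outside [0, 9.5]); the r=10 cylinder at (13.5, 3) gives a regular 8-gon of circumradius 10 (constant along its height) (area = (8/2)·10.000²·sin(360°/8) = 282.84 mm²); the cube at (-3, -3) is absent (z outside [0.5, 3.5]); the r=10.5 cylinder at (0.5, 7.5) gives a regular 8-gon of circumradius 10.5 (constant along its height) (area = (8/2)·10.500²·sin(360°/8) = 311.83 mm²); Taking the union: the regions partially overlap — summed areas 594.68 mm² minus the doubly-counted overlap 54.05 mm² gives 540.62 mm² — area = 540.62 mm². Checking containment: the cross-section at z = 9.8 is a subset of the cross-section at z = 3.4.

entirely on top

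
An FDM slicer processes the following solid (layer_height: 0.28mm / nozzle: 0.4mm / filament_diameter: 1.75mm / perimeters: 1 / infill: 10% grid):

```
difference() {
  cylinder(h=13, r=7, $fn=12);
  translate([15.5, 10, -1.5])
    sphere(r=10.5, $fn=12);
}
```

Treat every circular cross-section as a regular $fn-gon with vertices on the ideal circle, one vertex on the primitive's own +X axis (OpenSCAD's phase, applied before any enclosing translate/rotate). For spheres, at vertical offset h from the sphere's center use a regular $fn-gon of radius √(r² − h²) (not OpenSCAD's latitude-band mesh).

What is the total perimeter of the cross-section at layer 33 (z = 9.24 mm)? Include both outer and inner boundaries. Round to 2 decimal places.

43.48 mm

At z = 9.24 mm: the r=7 cylinder gives a regular 12-gon of circumradius 7 (constant along its height) (perimeter = 2·12·7.000·sin(180°/12) = 43.48 mm); the sphere at (15.5, 10) is not intersected at this z (|z−center|=10.740 > r=10.5); After the difference (first − rest): none of the subtracted shapes is present at this height, so the r=7 cylinder is unchanged — boundary = 43.48 mm. Overall, the cross-section is a single solid region. Total boundary length (outer) = 43.48 mm.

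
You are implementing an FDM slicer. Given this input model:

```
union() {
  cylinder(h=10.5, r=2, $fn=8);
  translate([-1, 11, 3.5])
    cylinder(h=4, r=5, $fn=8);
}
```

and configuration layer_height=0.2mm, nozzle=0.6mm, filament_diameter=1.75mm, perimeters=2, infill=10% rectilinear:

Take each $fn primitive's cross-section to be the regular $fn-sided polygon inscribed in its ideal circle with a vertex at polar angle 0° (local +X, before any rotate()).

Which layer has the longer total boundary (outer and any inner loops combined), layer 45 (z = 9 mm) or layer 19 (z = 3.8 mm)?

layer 19 (z = 3.8 mm)

Layer 45 (z = 9): the r=2 cylinder gives a regular 8-gon of circumradius 2 (constant along its height) (perimeter = 2·8·2.000·sin(180°/8) = 12.25 mm); the cylinder at (-1, 11) is absent (z outside [3.5, 7.5]); Merging all regions: only the r=2 cylinder is present, so the union is just that shape — boundary = 12.25 mm. So its perimeter = 12.25 mm. Layer 19 (z = 3.8): the r=2 cylinder gives a regular 8-gon of circumradius 2 (constant along its height) (perimeter = 2·8·2.000·sin(180°/8) = 12.25 mm); the r=5 cylinder at (-1, 11) contributes a regular 8-gon of circumradius 5 (perimeter = 2·8·5.000·sin(180°/8) = 30.61 mm); Taking the union: the 2 present regions are separate (no shared area or edge), so areas and boundary lengths simply add and each stays a separate island — boundary = 42.86 mm. So its perimeter = 42.86 mm. Layer 19 is larger (42.86 vs 12.25 mm).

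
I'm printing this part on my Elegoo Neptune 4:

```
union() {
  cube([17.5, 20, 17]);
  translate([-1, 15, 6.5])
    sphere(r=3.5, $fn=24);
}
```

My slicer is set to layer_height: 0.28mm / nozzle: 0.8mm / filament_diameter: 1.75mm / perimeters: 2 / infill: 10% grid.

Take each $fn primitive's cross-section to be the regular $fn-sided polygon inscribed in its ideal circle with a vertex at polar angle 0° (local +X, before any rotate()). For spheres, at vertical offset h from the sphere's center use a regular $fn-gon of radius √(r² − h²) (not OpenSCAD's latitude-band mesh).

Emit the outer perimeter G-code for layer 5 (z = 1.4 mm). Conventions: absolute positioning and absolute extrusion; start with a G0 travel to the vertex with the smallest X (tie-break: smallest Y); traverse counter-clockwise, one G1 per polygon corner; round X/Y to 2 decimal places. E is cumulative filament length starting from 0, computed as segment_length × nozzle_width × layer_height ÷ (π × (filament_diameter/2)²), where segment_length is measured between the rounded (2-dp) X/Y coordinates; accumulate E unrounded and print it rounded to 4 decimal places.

G0 X0.00 Y0.00 Z1.40
G1 X17.50 Y0.00 E1.6297
G1 X17.50 Y20.00 E3.4923
G1 X0.00 Y20.00 E5.1221
G1 X0.00 Y0.00 E6.9846

At z = 1.4 mm: the cube (footprint 17.5×20) is included at this height; the sphere at (-1, 15) does not reach this height (|z−center|=5.100 > r=3.5); Combining (union): only the 17.5×20 cube is present, so the union is just that shape — 1 connected region. The outline is a single polygon with 4 vertices. Extrusion per mm of travel: 0.8 × 0.28 / (π × 0.875²) = 0.093128. Accumulating E over each segment gives final E = 6.9846.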